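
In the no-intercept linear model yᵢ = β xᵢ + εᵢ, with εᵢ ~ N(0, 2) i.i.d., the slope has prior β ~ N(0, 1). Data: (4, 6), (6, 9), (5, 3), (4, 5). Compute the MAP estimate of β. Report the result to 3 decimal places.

β̂_MAP = 1.189

log p(β | y) = −Σ(yᵢ − βxᵢ)²/(2·2) − β²/(2·1) + const.
Setting the derivative to zero: Σxᵢ(yᵢ − βxᵢ)/2 − β/1 = 0, so β = Σxᵢyᵢ / (Σxᵢ² + σ²/τ²).
Σxᵢyᵢ = 4·6 + 6·9 + 5·3 + 4·5 = 113; Σxᵢ² = 93; σ²/τ² = 2.
β̂_MAP = 113 / (93 + 2) = 113/95 ≈ 1.189.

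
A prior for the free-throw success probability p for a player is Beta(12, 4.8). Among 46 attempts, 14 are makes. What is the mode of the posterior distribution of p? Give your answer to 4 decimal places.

Prior: Beta(12, 4.8).
Data: 14 successes in 46 trials. The binomial likelihood contributes p^14(1−p)^32, so the posterior is Beta(12+14, 4.8+32) = Beta(26, 36.8).
For Beta(a, b) with a, b > 1 the mode is (a−1)/(a+b−2) = 25/60.8 ≈ 0.4112.

p̂_MAP = 0.4112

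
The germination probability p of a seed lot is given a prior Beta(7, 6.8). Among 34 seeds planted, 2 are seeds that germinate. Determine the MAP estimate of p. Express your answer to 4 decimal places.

Prior: Beta(7, 6.8).
Data: 2 successes in 34 trials. The binomial likelihood contributes p^2(1−p)^32, so the posterior is Beta(7+2, 6.8+32) = Beta(9, 38.8).
For Beta(a, b) with a, b > 1 the mode is (a−1)/(a+b−2) = 8/45.8 ≈ 0.1747.

p̂_MAP = 0.1747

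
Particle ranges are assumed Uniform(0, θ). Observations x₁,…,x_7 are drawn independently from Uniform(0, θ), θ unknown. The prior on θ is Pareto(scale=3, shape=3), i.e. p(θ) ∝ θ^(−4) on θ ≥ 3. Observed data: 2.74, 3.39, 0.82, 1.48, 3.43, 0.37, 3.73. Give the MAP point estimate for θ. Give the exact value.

θ̂_MAP = 3.73

The Uniform(0, θ) likelihood is θ^(−n) for θ ≥ max(xᵢ), zero otherwise. Here max(xᵢ) = 3.73.
Posterior ∝ θ^(−4) · θ^(−7) = θ^(−11) on θ ≥ max(3, 3.73) = 3.73.
This density is strictly decreasing in θ, so the posterior mode lies at the lower boundary of the support.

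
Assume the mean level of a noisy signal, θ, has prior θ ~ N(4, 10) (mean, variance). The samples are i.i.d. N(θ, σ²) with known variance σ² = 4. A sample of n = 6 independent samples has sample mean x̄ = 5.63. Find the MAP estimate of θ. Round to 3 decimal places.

n = 6, x̄ = 5.63.
For a Normal prior and Normal likelihood with known variance, the posterior is Normal; its mode equals its mean, the precision-weighted average.
Prior precision 1/σ₀² = 1/10 = 0.1; data precision n/σ² = 6/4 = 1.5.
θ̂ = (0.1·4 + 1.5·5.63) / (0.1 + 1.5) = 8.845/1.6 = 5.528125 ≈ 5.528.

θ̂_MAP = 5.528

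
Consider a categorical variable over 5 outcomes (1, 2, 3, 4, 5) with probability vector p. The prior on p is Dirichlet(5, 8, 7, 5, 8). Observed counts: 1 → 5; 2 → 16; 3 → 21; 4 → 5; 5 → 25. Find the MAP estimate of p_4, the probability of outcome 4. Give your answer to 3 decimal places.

MAP estimate: 0.090

The posterior is Dirichlet(αᵢ + nᵢ) = Dirichlet(10, 24, 28, 10, 33).
For a Dirichlet(a₁,…,a_K) with all aᵢ > 1, the mode has j-th component (aⱼ − 1)/(Σaᵢ − K).
Here Σaᵢ = 105 and K = 5, so p_4 = (10 − 1)/(105 − 5) = 9/100 ≈ 0.090.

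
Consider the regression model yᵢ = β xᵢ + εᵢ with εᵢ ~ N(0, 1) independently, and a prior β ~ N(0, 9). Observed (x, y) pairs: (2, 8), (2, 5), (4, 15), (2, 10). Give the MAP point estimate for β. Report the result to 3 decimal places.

β̂_MAP = 3.771

log p(β | y) = −Σ(yᵢ − βxᵢ)²/(2·1) − β²/(2·9) + const.
Setting the derivative to zero: Σxᵢ(yᵢ − βxᵢ)/1 − β/9 = 0, so β = Σxᵢyᵢ / (Σxᵢ² + σ²/τ²).
Σxᵢyᵢ = 2·8 + 2·5 + 4·15 + 2·10 = 106; Σxᵢ² = 28; σ²/τ² = 1/9.
β̂_MAP = 106 / (28 + 1/9) = 106/(253/9) = 954/253 ≈ 3.771.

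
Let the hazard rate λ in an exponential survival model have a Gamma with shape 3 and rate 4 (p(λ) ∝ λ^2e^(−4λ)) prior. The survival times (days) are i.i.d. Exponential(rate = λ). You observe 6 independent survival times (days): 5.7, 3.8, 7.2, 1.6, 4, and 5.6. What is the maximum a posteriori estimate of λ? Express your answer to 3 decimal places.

The Exponential(rate=λ) likelihood is ∝ λ^n e^(−λΣtᵢ). Here n = 6 and Σtᵢ = 5.7 + 3.8 + 7.2 + 1.6 + 4 + 5.6 = 27.9.
Posterior ∝ λ^2e^(−4λ) · λ^6e^(−27.9λ) = λ^8e^(−31.9λ), i.e. Gamma(9, 31.9).
Mode = (a−1)/b = 8/31.9 ≈ 0.251.

λ̂_MAP = 0.251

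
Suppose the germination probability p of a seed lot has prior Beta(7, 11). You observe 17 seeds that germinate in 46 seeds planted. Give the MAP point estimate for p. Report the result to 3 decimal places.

Prior: Beta(7, 11).
Data: 17 successes in 46 trials. The binomial likelihood contributes p^17(1−p)^29, so the posterior is Beta(7+17, 11+29) = Beta(24, 40).
For Beta(a, b) with a, b > 1 the mode is (a−1)/(a+b−2) = 23/62 ≈ 0.371.

p̂_MAP = 0.371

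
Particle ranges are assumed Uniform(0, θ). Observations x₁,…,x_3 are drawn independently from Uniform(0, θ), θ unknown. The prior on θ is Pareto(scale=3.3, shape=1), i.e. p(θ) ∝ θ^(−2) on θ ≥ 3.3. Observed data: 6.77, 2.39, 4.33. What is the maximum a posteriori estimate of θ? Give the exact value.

θ̂_MAP = 6.77

The Uniform(0, θ) likelihood is θ^(−n) for θ ≥ max(xᵢ), zero otherwise. Here max(xᵢ) = 6.77.
Posterior ∝ θ^(−2) · θ^(−3) = θ^(−5) on θ ≥ max(3.3, 6.77) = 6.77.
This density is strictly decreasing in θ, so the posterior mode lies at the lower boundary of the support.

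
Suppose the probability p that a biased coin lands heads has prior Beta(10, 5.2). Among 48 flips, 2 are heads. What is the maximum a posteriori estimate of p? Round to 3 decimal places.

Prior: Beta(10, 5.2).
Data: 2 successes in 48 trials. The binomial likelihood contributes p^2(1−p)^46, so the posterior is Beta(10+2, 5.2+46) = Beta(12, 51.2).
For Beta(a, b) with a, b > 1 the mode is (a−1)/(a+b−2) = 11/61.2 ≈ 0.180.

p̂_MAP = 0.180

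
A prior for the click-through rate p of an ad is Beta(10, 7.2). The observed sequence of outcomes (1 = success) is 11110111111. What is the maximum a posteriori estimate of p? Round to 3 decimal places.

p̂_MAP = 0.725

Prior: Beta(10, 7.2).
Data: 10 successes in 11 trials (from the sequence). The binomial likelihood contributes p^10(1−p)^1, so the posterior is Beta(10+10, 7.2+1) = Beta(20, 8.2).
For Beta(a, b) with a, b > 1 the mode is (a−1)/(a+b−2) = 19/26.2 ≈ 0.725.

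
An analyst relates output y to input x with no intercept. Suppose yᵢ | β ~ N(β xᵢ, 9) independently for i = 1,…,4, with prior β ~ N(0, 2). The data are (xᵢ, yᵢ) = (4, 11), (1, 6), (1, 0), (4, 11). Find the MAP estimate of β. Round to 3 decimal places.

log p(β | y) = −Σ(yᵢ − βxᵢ)²/(2·9) − β²/(2·2) + const.
Setting the derivative to zero: Σxᵢ(yᵢ − βxᵢ)/9 − β/2 = 0, so β = Σxᵢyᵢ / (Σxᵢ² + σ²/τ²).
Σxᵢyᵢ = 4·11 + 1·6 + 1·0 + 4·11 = 94; Σxᵢ² = 34; σ²/τ² = 4.5.
β̂_MAP = 94 / (34 + 4.5) = 94/38.5 ≈ 2.442.

β̂_MAP = 2.442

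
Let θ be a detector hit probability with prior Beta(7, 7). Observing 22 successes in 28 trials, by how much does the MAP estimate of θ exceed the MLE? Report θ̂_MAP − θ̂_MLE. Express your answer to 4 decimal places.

Posterior is Beta(29, 13); MAP = (29−1)/(42−2) = 28/40 ≈ 0.70000.
MLE ignores the prior: θ̂_MLE = k/n = 22/28 ≈ 0.78571.
Difference = 28/40 − 22/28 = -3/35 ≈ -0.0857.

MAP − MLE = -0.0857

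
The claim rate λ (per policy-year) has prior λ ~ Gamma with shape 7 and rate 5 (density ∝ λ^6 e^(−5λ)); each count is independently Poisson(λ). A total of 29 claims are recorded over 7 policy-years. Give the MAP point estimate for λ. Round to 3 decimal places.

λ̂_MAP = 2.917

Σxᵢ = 29, n = 7.
Posterior ∝ λ^6e^(−5λ) · λ^29e^(−7λ) = λ^35e^(−12λ), i.e. Gamma(shape=36, rate=12).
The mode of a Gamma(a, b) with a ≥ 1 (shape–rate) is (a−1)/b = 35/12 ≈ 2.917.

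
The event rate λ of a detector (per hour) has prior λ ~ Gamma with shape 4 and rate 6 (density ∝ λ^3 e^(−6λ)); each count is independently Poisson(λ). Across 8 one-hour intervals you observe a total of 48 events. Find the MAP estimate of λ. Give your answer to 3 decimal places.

λ̂_MAP = 3.643

Σxᵢ = 48, n = 8.
Posterior ∝ λ^3e^(−6λ) · λ^48e^(−8λ) = λ^51e^(−14λ), i.e. Gamma(shape=52, rate=14).
The mode of a Gamma(a, b) with a ≥ 1 (shape–rate) is (a−1)/b = 51/14 ≈ 3.643.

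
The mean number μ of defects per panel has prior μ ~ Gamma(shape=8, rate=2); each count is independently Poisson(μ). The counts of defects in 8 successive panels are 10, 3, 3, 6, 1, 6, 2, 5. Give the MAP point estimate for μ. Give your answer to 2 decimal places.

μ̂_MAP = 4.30

Σxᵢ = 10+3+3+6+1+6+2+5 = 36, with n = 8.
Posterior ∝ μ^7e^(−2μ) · μ^36e^(−8μ) = μ^43e^(−10μ), i.e. Gamma(shape=44, rate=10).
The mode of a Gamma(a, b) with a ≥ 1 (shape–rate) is (a−1)/b = 43/10 ≈ 4.30.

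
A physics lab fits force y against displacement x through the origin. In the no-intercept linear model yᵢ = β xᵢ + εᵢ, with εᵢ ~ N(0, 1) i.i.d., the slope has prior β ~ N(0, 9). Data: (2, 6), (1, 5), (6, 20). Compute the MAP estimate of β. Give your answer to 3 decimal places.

log p(β | y) = −Σ(yᵢ − βxᵢ)²/(2·1) − β²/(2·9) + const.
Setting the derivative to zero: Σxᵢ(yᵢ − βxᵢ)/1 − β/9 = 0, so β = Σxᵢyᵢ / (Σxᵢ² + σ²/τ²).
Σxᵢyᵢ = 2·6 + 1·5 + 6·20 = 137; Σxᵢ² = 41; σ²/τ² = 1/9.
β̂_MAP = 137 / (41 + 1/9) = 137/(370/9) = 1233/370 ≈ 3.332.

β̂_MAP = 3.332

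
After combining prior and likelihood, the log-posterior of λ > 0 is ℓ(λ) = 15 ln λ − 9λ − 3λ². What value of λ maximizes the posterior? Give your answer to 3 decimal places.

λ̂_MAP = 1.000

ℓ'(λ) = 15/λ − 9 − 6λ. Setting this to zero and multiplying by λ: 6λ² + 9λ − 15 = 0.
λ = (−9 + √(9² + 4·6·15)) / (2·6) = (−9 + √441) / 12 = (−9 + 21)/12 = 1.
ℓ''(λ) = −15/λ² − 6 < 0, confirming a maximum.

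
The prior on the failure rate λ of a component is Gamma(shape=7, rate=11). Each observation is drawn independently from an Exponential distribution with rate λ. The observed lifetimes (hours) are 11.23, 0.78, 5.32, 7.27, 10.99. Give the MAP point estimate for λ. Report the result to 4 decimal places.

The Exponential(rate=λ) likelihood is ∝ λ^n e^(−λΣtᵢ). Here n = 5 and Σtᵢ = 11.23 + 0.78 + 5.32 + 7.27 + 10.99 = 35.59.
Posterior ∝ λ^6e^(−11λ) · λ^5e^(−35.59λ) = λ^11e^(−46.59λ), i.e. Gamma(12, 46.59).
Mode = (a−1)/b = 11/46.59 ≈ 0.2361.

λ̂_MAP = 0.2361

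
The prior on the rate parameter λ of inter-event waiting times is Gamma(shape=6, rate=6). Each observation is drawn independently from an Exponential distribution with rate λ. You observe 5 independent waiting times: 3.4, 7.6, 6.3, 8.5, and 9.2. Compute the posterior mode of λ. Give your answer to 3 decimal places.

λ̂_MAP = 0.244

The Exponential(rate=λ) likelihood is ∝ λ^n e^(−λΣtᵢ). Here n = 5 and Σtᵢ = 3.4 + 7.6 + 6.3 + 8.5 + 9.2 = 35.
Posterior ∝ λ^5e^(−6λ) · λ^5e^(−35λ) = λ^10e^(−41λ), i.e. Gamma(11, 41).
Mode = (a−1)/b = 10/41 ≈ 0.244.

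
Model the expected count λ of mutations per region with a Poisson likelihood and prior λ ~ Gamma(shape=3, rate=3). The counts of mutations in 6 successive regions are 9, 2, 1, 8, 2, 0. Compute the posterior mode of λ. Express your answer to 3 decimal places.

Σxᵢ = 9+2+1+8+2+0 = 22, with n = 6.
Posterior ∝ λ^2e^(−3λ) · λ^22e^(−6λ) = λ^24e^(−9λ), i.e. Gamma(shape=25, rate=9).
The mode of a Gamma(a, b) with a ≥ 1 (shape–rate) is (a−1)/b = 24/9 ≈ 2.667.

λ̂_MAP = 2.667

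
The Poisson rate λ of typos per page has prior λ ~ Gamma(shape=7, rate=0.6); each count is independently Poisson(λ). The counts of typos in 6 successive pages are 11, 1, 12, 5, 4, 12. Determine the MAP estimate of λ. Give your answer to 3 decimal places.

Σxᵢ = 11+1+12+5+4+12 = 45, with n = 6.
Posterior ∝ λ^6e^(−0.6λ) · λ^45e^(−6λ) = λ^51e^(−6.6λ), i.e. Gamma(shape=52, rate=6.6).
The mode of a Gamma(a, b) with a ≥ 1 (shape–rate) is (a−1)/b = 51/6.6 ≈ 7.727.

λ̂_MAP = 7.727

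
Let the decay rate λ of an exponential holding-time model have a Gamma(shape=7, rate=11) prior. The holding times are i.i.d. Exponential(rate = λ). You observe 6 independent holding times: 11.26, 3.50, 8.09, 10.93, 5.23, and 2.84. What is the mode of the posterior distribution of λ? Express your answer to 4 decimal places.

The Exponential(rate=λ) likelihood is ∝ λ^n e^(−λΣtᵢ). Here n = 6 and Σtᵢ = 11.26 + 3.50 + 8.09 + 10.93 + 5.23 + 2.84 = 41.85.
Posterior ∝ λ^6e^(−11λ) · λ^6e^(−41.85λ) = λ^12e^(−52.85λ), i.e. Gamma(13, 52.85).
Mode = (a−1)/b = 12/52.85 ≈ 0.2271.

λ̂_MAP = 0.2271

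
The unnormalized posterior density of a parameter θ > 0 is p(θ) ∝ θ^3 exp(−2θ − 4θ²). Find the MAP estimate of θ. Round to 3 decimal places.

θ̂_MAP = 0.500

ℓ'(θ) = 3/θ − 2 − 8θ. Setting this to zero and multiplying by θ: 8θ² + 2θ − 3 = 0.
θ = (−2 + √(2² + 4·8·3)) / (2·8) = (−2 + √100) / 16 = (−2 + 10)/16 = 1/2.
ℓ''(θ) = −3/θ² − 8 < 0, confirming a maximum.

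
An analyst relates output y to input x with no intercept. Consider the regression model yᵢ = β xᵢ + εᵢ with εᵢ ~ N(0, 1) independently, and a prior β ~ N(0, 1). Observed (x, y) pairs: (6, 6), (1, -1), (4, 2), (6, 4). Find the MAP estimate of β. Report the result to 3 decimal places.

log p(β | y) = −Σ(yᵢ − βxᵢ)²/(2·1) − β²/(2·1) + const.
Setting the derivative to zero: Σxᵢ(yᵢ − βxᵢ)/1 − β/1 = 0, so β = Σxᵢyᵢ / (Σxᵢ² + σ²/τ²).
Σxᵢyᵢ = 6·6 + 1·(-1) + 4·2 + 6·4 = 67; Σxᵢ² = 89; σ²/τ² = 1.
β̂_MAP = 67 / (89 + 1) = 67/90 ≈ 0.744.

β̂_MAP = 0.744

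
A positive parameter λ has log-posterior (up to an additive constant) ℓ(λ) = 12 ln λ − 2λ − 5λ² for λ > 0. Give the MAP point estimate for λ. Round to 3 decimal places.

λ̂_MAP = 1.000

ℓ'(λ) = 12/λ − 2 − 10λ. Setting this to zero and multiplying by λ: 10λ² + 2λ − 12 = 0.
λ = (−2 + √(2² + 4·10·12)) / (2·10) = (−2 + √484) / 20 = (−2 + 22)/20 = 1.
ℓ''(λ) = −12/λ² − 10 < 0, confirming a maximum.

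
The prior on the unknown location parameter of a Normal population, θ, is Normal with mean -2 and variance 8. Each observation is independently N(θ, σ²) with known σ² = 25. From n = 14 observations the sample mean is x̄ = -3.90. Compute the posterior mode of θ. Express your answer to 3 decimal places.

θ̂_MAP = -3.553

n = 14, x̄ = -3.90.
For a Normal prior and Normal likelihood with known variance, the posterior is Normal; its mode equals its mean, the precision-weighted average.
Prior precision 1/σ₀² = 1/8 = 0.125; data precision n/σ² = 14/25 = 0.56.
θ̂ = (0.125·(-2) + 0.56·(-3.9)) / (0.125 + 0.56) = (-2.434)/0.685 = -2434/685 ≈ -3.553.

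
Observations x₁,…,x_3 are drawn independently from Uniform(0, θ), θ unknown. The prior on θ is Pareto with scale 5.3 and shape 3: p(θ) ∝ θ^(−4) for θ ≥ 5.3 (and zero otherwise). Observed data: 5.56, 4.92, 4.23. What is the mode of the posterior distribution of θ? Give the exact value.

The Uniform(0, θ) likelihood is θ^(−n) for θ ≥ max(xᵢ), zero otherwise. Here max(xᵢ) = 5.56.
Posterior ∝ θ^(−4) · θ^(−3) = θ^(−7) on θ ≥ max(5.3, 5.56) = 5.56.
This density is strictly decreasing in θ, so the posterior mode lies at the lower boundary of the support.

θ̂_MAP = 5.56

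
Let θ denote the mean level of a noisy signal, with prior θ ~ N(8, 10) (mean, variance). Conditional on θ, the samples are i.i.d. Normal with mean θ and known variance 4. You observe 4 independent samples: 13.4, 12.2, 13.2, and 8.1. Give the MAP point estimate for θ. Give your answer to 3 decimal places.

θ̂_MAP = 11.386

n = 4; x̄ = (13.4 + 12.2 + 13.2 + 8.1)/4 = 46.9/4 = 11.725.
For a Normal prior and Normal likelihood with known variance, the posterior is Normal; its mode equals its mean, the precision-weighted average.
Prior precision 1/σ₀² = 1/10 = 0.1; data precision n/σ² = 4/4 = 1.
θ̂ = (0.1·8 + 1·11.725) / (0.1 + 1) = 12.525/1.1 = 501/44 ≈ 11.386.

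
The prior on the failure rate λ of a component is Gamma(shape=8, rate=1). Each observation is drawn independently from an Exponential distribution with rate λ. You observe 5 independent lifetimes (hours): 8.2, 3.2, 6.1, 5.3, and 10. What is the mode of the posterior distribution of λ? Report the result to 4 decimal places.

λ̂_MAP = 0.3550

The Exponential(rate=λ) likelihood is ∝ λ^n e^(−λΣtᵢ). Here n = 5 and Σtᵢ = 8.2 + 3.2 + 6.1 + 5.3 + 10 = 32.8.
Posterior ∝ λ^7e^(−1λ) · λ^5e^(−32.8λ) = λ^12e^(−33.8λ), i.e. Gamma(13, 33.8).
Mode = (a−1)/b = 12/33.8 ≈ 0.3550.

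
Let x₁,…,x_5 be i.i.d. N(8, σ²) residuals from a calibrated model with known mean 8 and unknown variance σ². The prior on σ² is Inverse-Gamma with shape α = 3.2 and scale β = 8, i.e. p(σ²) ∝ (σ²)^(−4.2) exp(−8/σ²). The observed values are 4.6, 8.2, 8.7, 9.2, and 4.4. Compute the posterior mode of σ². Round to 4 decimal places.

Sum of squared deviations about the known mean: SS = (4.6−8)² + (8.2−8)² + (8.7−8)² + (9.2−8)² + (4.4−8)² = 26.49.
The Normal likelihood contributes (σ²)^(−n/2) exp(−SS/(2σ²)), so the posterior is Inverse-Gamma(α + n/2, β + SS/2) = Inverse-Gamma(5.7, 21.245).
The mode of Inverse-Gamma(a, b) is b/(a+1) = 21.245/6.7 ≈ 3.1709.

σ̂²_MAP = 3.1709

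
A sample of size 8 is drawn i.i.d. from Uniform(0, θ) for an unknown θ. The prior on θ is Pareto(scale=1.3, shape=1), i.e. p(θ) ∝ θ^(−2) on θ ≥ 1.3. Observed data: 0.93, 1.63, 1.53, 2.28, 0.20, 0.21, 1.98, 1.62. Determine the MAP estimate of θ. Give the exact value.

θ̂_MAP = 2.28

The Uniform(0, θ) likelihood is θ^(−n) for θ ≥ max(xᵢ), zero otherwise. Here max(xᵢ) = 2.28.
Posterior ∝ θ^(−2) · θ^(−8) = θ^(−10) on θ ≥ max(1.3, 2.28) = 2.28.
This density is strictly decreasing in θ, so the posterior mode lies at the lower boundary of the support.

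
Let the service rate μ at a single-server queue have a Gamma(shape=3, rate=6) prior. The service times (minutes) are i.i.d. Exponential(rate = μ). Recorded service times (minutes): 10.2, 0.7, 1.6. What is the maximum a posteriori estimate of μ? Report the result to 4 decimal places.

μ̂_MAP = 0.2703

The Exponential(rate=μ) likelihood is ∝ μ^n e^(−μΣtᵢ). Here n = 3 and Σtᵢ = 10.2 + 0.7 + 1.6 = 12.5.
Posterior ∝ μ^2e^(−6μ) · μ^3e^(−12.5μ) = μ^5e^(−18.5μ), i.e. Gamma(6, 18.5).
Mode = (a−1)/b = 5/18.5 ≈ 0.2703.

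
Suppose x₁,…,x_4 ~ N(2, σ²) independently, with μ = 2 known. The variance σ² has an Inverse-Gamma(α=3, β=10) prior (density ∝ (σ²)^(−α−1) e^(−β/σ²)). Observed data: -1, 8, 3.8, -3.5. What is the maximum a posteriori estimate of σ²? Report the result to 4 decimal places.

Sum of squared deviations about the known mean: SS = (-1−2)² + (8−2)² + (3.8−2)² + (-3.5−2)² = 78.49.
The Normal likelihood contributes (σ²)^(−n/2) exp(−SS/(2σ²)), so the posterior is Inverse-Gamma(α + n/2, β + SS/2) = Inverse-Gamma(5, 49.245).
The mode of Inverse-Gamma(a, b) is b/(a+1) = 49.245/6 ≈ 8.2075.

σ̂²_MAP = 8.2075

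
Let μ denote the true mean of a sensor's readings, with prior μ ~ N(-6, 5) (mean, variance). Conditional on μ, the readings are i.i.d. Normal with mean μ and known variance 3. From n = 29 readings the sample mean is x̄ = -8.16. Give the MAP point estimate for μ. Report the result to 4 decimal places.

μ̂_MAP = -8.1162

n = 29, x̄ = -8.16.
For a Normal prior and Normal likelihood with known variance, the posterior is Normal; its mode equals its mean, the precision-weighted average.
Prior precision 1/σ₀² = 1/5 = 0.2; data precision n/σ² = 29/3.
μ̂ = (0.2·(-6) + (29/3)·(-8.16)) / (0.2 + 29/3) = (-80.08)/(148/15) = -3003/370 ≈ -8.1162.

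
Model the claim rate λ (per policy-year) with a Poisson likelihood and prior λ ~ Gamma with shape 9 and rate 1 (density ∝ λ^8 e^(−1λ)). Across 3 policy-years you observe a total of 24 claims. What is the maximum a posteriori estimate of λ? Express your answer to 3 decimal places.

Σxᵢ = 24, n = 3.
Posterior ∝ λ^8e^(−1λ) · λ^24e^(−3λ) = λ^32e^(−4λ), i.e. Gamma(shape=33, rate=4).
The mode of a Gamma(a, b) with a ≥ 1 (shape–rate) is (a−1)/b = 32/4 ≈ 8.000.

λ̂_MAP = 8.000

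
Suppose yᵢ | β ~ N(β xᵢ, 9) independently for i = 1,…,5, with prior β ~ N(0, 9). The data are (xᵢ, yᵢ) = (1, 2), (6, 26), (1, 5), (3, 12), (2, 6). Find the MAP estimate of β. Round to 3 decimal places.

β̂_MAP = 4.058

log p(β | y) = −Σ(yᵢ − βxᵢ)²/(2·9) − β²/(2·9) + const.
Setting the derivative to zero: Σxᵢ(yᵢ − βxᵢ)/9 − β/9 = 0, so β = Σxᵢyᵢ / (Σxᵢ² + σ²/τ²).
Σxᵢyᵢ = 1·2 + 6·26 + 1·5 + 3·12 + 2·6 = 211; Σxᵢ² = 51; σ²/τ² = 1.
β̂_MAP = 211 / (51 + 1) = 211/52 ≈ 4.058.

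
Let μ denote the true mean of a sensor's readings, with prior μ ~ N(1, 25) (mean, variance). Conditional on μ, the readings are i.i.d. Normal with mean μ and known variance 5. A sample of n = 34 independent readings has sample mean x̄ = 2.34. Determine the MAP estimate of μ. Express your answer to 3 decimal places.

n = 34, x̄ = 2.34.
For a Normal prior and Normal likelihood with known variance, the posterior is Normal; its mode equals its mean, the precision-weighted average.
Prior precision 1/σ₀² = 1/25 = 0.04; data precision n/σ² = 34/5 = 6.8.
μ̂ = (0.04·1 + 6.8·2.34) / (0.04 + 6.8) = 15.952/6.84 = 1994/855 ≈ 2.332.

μ̂_MAP = 2.332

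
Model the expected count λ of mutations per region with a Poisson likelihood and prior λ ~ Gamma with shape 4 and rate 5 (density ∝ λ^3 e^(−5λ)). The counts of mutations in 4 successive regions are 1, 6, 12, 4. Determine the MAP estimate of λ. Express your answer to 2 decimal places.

Σxᵢ = 1+6+12+4 = 23, with n = 4.
Posterior ∝ λ^3e^(−5λ) · λ^23e^(−4λ) = λ^26e^(−9λ), i.e. Gamma(shape=27, rate=9).
The mode of a Gamma(a, b) with a ≥ 1 (shape–rate) is (a−1)/b = 26/9 ≈ 2.89.

λ̂_MAP = 2.89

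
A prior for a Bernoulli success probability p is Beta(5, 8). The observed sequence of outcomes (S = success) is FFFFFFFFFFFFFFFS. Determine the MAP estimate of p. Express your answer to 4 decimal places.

Prior: Beta(5, 8).
Data: 1 success in 16 trials (from the sequence). The binomial likelihood contributes p(1−p)^15, so the posterior is Beta(5+1, 8+15) = Beta(6, 23).
For Beta(a, b) with a, b > 1 the mode is (a−1)/(a+b−2) = 5/27 ≈ 0.1852.

p̂_MAP = 0.1852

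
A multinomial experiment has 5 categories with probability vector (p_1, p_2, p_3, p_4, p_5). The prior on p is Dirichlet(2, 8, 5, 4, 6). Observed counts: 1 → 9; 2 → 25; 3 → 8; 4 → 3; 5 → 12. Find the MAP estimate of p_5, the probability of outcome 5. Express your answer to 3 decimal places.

MAP estimate: 0.221

The posterior is Dirichlet(αᵢ + nᵢ) = Dirichlet(11, 33, 13, 7, 18).
For a Dirichlet(a₁,…,a_K) with all aᵢ > 1, the mode has j-th component (aⱼ − 1)/(Σaᵢ − K).
Here Σaᵢ = 82 and K = 5, so p_5 = (18 − 1)/(82 − 5) = 17/77 ≈ 0.221.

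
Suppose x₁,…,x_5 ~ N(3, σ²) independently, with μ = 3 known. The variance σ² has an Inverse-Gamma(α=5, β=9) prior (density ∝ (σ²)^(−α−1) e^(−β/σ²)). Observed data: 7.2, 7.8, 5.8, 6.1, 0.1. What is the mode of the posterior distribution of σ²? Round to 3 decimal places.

σ̂²_MAP = 4.973

Sum of squared deviations about the known mean: SS = (7.2−3)² + (7.8−3)² + (5.8−3)² + (6.1−3)² + (0.1−3)² = 66.54.
The Normal likelihood contributes (σ²)^(−n/2) exp(−SS/(2σ²)), so the posterior is Inverse-Gamma(α + n/2, β + SS/2) = Inverse-Gamma(7.5, 42.27).
The mode of Inverse-Gamma(a, b) is b/(a+1) = 42.27/8.5 ≈ 4.973.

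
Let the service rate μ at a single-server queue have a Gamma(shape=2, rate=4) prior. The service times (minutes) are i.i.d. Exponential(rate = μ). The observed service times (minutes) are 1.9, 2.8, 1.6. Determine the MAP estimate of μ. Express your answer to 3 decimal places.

The Exponential(rate=μ) likelihood is ∝ μ^n e^(−μΣtᵢ). Here n = 3 and Σtᵢ = 1.9 + 2.8 + 1.6 = 6.3.
Posterior ∝ μe^(−4μ) · μ^3e^(−6.3μ) = μ^4e^(−10.3μ), i.e. Gamma(5, 10.3).
Mode = (a−1)/b = 4/10.3 ≈ 0.388.

μ̂_MAP = 0.388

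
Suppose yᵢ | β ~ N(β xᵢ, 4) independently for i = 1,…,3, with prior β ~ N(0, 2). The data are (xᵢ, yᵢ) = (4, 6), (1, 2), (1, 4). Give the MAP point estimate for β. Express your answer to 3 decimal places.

β̂_MAP = 1.500

log p(β | y) = −Σ(yᵢ − βxᵢ)²/(2·4) − β²/(2·2) + const.
Setting the derivative to zero: Σxᵢ(yᵢ − βxᵢ)/4 − β/2 = 0, so β = Σxᵢyᵢ / (Σxᵢ² + σ²/τ²).
Σxᵢyᵢ = 4·6 + 1·2 + 1·4 = 30; Σxᵢ² = 18; σ²/τ² = 2.
β̂_MAP = 30 / (18 + 2) = 30/20 ≈ 1.500.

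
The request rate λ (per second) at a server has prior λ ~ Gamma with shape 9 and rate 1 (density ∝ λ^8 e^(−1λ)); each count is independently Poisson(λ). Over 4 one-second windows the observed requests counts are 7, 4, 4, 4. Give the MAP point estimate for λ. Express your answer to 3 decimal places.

Σxᵢ = 7+4+4+4 = 19, with n = 4.
Posterior ∝ λ^8e^(−1λ) · λ^19e^(−4λ) = λ^27e^(−5λ), i.e. Gamma(shape=28, rate=5).
The mode of a Gamma(a, b) with a ≥ 1 (shape–rate) is (a−1)/b = 27/5 ≈ 5.400.

λ̂_MAP = 5.400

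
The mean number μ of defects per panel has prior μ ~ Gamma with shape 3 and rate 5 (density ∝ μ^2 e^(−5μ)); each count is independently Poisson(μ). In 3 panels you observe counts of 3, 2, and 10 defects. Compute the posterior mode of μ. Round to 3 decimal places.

Σxᵢ = 3+2+10 = 15, with n = 3.
Posterior ∝ μ^2e^(−5μ) · μ^15e^(−3μ) = μ^17e^(−8μ), i.e. Gamma(shape=18, rate=8).
The mode of a Gamma(a, b) with a ≥ 1 (shape–rate) is (a−1)/b = 17/8 ≈ 2.125.

μ̂_MAP = 2.125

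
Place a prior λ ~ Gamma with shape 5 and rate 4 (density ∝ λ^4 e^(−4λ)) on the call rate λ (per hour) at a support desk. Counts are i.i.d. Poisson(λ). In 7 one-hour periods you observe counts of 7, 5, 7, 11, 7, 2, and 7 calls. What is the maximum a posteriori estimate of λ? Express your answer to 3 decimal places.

Σxᵢ = 7+5+7+11+7+2+7 = 46, with n = 7.
Posterior ∝ λ^4e^(−4λ) · λ^46e^(−7λ) = λ^50e^(−11λ), i.e. Gamma(shape=51, rate=11).
The mode of a Gamma(a, b) with a ≥ 1 (shape–rate) is (a−1)/b = 50/11 ≈ 4.545.

λ̂_MAP = 4.545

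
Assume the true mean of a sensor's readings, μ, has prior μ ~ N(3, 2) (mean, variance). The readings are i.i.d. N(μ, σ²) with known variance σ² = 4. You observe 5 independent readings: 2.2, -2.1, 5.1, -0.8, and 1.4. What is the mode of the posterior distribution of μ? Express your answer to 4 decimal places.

μ̂_MAP = 1.6857

n = 5; x̄ = (2.2 + (-2.1) + 5.1 + (-0.8) + 1.4)/5 = 5.8/5 = 1.16.
For a Normal prior and Normal likelihood with known variance, the posterior is Normal; its mode equals its mean, the precision-weighted average.
Prior precision 1/σ₀² = 1/2 = 0.5; data precision n/σ² = 5/4 = 1.25.
μ̂ = (0.5·3 + 1.25·1.16) / (0.5 + 1.25) = 2.95/1.75 = 59/35 ≈ 1.6857.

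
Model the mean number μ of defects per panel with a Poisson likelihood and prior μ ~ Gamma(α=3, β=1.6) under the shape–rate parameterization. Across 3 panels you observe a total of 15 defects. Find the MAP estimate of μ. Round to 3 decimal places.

Σxᵢ = 15, n = 3.
Posterior ∝ μ^2e^(−1.6μ) · μ^15e^(−3μ) = μ^17e^(−4.6μ), i.e. Gamma(shape=18, rate=4.6).
The mode of a Gamma(a, b) with a ≥ 1 (shape–rate) is (a−1)/b = 17/4.6 ≈ 3.696.

μ̂_MAP = 3.696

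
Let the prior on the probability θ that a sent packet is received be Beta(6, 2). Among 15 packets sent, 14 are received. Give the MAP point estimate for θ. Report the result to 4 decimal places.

Prior: Beta(6, 2).
Data: 14 successes in 15 trials. The binomial likelihood contributes θ^14(1−θ)^1, so the posterior is Beta(6+14, 2+1) = Beta(20, 3).
For Beta(a, b) with a, b > 1 the mode is (a−1)/(a+b−2) = 19/21 ≈ 0.9048.

θ̂_MAP = 0.9048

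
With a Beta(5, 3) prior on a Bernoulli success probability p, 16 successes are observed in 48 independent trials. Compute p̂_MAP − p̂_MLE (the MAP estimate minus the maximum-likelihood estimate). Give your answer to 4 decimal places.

MAP − MLE = 0.0370

Posterior is Beta(21, 35); MAP = (21−1)/(56−2) = 20/54 ≈ 0.37037.
MLE ignores the prior: p̂_MLE = k/n = 16/48 ≈ 0.33333.
Difference = 20/54 − 16/48 = 1/27 ≈ 0.0370.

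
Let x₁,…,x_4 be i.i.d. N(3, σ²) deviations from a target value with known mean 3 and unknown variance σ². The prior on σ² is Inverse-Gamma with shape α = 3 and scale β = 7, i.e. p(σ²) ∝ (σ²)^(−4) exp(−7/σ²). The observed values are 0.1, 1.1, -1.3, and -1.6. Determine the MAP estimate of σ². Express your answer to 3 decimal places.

σ̂²_MAP = 5.473

Sum of squared deviations about the known mean: SS = (0.1−3)² + (1.1−3)² + (-1.3−3)² + (-1.6−3)² = 51.67.
The Normal likelihood contributes (σ²)^(−n/2) exp(−SS/(2σ²)), so the posterior is Inverse-Gamma(α + n/2, β + SS/2) = Inverse-Gamma(5, 32.835).
The mode of Inverse-Gamma(a, b) is b/(a+1) = 32.835/6 ≈ 5.473.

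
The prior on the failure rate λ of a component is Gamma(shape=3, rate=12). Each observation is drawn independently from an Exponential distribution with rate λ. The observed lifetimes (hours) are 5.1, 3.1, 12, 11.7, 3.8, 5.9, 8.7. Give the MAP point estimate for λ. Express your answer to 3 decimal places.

λ̂_MAP = 0.144

The Exponential(rate=λ) likelihood is ∝ λ^n e^(−λΣtᵢ). Here n = 7 and Σtᵢ = 5.1 + 3.1 + 12 + 11.7 + 3.8 + 5.9 + 8.7 = 50.3.
Posterior ∝ λ^2e^(−12λ) · λ^7e^(−50.3λ) = λ^9e^(−62.3λ), i.e. Gamma(10, 62.3).
Mode = (a−1)/b = 9/62.3 ≈ 0.144.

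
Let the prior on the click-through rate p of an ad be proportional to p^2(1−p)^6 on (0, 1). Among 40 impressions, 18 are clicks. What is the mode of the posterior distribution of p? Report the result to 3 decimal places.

The prior density ∝ p^2(1−p)^6 is the kernel of Beta(3, 7).
Data: 18 successes in 40 trials. The binomial likelihood contributes p^18(1−p)^22, so the posterior is Beta(3+18, 7+22) = Beta(21, 29).
For Beta(a, b) with a, b > 1 the mode is (a−1)/(a+b−2) = 20/48 ≈ 0.417.

p̂_MAP = 0.417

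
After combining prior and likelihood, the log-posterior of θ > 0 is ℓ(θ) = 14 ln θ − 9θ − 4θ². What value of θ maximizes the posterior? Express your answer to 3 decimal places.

θ̂_MAP = 0.875

ℓ'(θ) = 14/θ − 9 − 8θ. Setting this to zero and multiplying by θ: 8θ² + 9θ − 14 = 0.
θ = (−9 + √(9² + 4·8·14)) / (2·8) = (−9 + √529) / 16 = (−9 + 23)/16 = 7/8.
ℓ''(θ) = −14/θ² − 8 < 0, confirming a maximum.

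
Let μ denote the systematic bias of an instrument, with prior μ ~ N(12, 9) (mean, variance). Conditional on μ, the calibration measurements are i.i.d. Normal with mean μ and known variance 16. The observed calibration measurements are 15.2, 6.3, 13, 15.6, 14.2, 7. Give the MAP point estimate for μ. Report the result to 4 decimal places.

n = 6; x̄ = (15.2 + 6.3 + 13 + 15.6 + 14.2 + 7)/6 = 71.3/6 = 713/60 ≈ 11.8833.
For a Normal prior and Normal likelihood with known variance, the posterior is Normal; its mode equals its mean, the precision-weighted average.
Prior precision 1/σ₀² = 1/9; data precision n/σ² = 6/16 = 0.375.
μ̂ = ((1/9)·12 + 0.375·(713/60)) / (1/9 + 0.375) = (2779/480)/(35/72) = 11.9100.

μ̂_MAP = 11.9100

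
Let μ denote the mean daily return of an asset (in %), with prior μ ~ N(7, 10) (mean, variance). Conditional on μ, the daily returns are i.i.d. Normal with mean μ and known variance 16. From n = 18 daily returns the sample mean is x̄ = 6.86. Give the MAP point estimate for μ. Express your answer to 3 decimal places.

μ̂_MAP = 6.871

n = 18, x̄ = 6.86.
For a Normal prior and Normal likelihood with known variance, the posterior is Normal; its mode equals its mean, the precision-weighted average.
Prior precision 1/σ₀² = 1/10 = 0.1; data precision n/σ² = 18/16 = 1.125.
μ̂ = (0.1·7 + 1.125·6.86) / (0.1 + 1.125) = 8.4175/1.225 = 481/70 ≈ 6.871.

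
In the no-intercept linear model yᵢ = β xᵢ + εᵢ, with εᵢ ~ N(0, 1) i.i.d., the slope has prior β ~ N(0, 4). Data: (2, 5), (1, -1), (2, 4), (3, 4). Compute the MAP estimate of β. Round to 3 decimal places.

β̂_MAP = 1.589

log p(β | y) = −Σ(yᵢ − βxᵢ)²/(2·1) − β²/(2·4) + const.
Setting the derivative to zero: Σxᵢ(yᵢ − βxᵢ)/1 − β/4 = 0, so β = Σxᵢyᵢ / (Σxᵢ² + σ²/τ²).
Σxᵢyᵢ = 2·5 + 1·(-1) + 2·4 + 3·4 = 29; Σxᵢ² = 18; σ²/τ² = 0.25.
β̂_MAP = 29 / (18 + 0.25) = 29/18.25 ≈ 1.589.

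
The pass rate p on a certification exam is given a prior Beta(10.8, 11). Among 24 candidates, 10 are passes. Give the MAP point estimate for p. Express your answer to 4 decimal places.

p̂_MAP = 0.4521

Prior: Beta(10.8, 11).
Data: 10 successes in 24 trials. The binomial likelihood contributes p^10(1−p)^14, so the posterior is Beta(10.8+10, 11+14) = Beta(20.8, 25).
For Beta(a, b) with a, b > 1 the mode is (a−1)/(a+b−2) = 19.8/43.8 ≈ 0.4521.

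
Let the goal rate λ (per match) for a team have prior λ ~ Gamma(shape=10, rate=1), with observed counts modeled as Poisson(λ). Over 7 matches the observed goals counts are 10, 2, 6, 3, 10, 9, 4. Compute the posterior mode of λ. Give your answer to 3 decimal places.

Σxᵢ = 10+2+6+3+10+9+4 = 44, with n = 7.
Posterior ∝ λ^9e^(−1λ) · λ^44e^(−7λ) = λ^53e^(−8λ), i.e. Gamma(shape=54, rate=8).
The mode of a Gamma(a, b) with a ≥ 1 (shape–rate) is (a−1)/b = 53/8 ≈ 6.625.

λ̂_MAP = 6.625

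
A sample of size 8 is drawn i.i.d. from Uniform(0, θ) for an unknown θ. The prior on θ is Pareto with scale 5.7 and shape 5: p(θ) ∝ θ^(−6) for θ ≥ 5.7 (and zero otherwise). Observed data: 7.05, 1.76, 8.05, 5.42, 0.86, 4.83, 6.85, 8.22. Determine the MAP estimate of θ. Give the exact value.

The Uniform(0, θ) likelihood is θ^(−n) for θ ≥ max(xᵢ), zero otherwise. Here max(xᵢ) = 8.22.
Posterior ∝ θ^(−6) · θ^(−8) = θ^(−14) on θ ≥ max(5.7, 8.22) = 8.22.
This density is strictly decreasing in θ, so the posterior mode lies at the lower boundary of the support.

θ̂_MAP = 8.22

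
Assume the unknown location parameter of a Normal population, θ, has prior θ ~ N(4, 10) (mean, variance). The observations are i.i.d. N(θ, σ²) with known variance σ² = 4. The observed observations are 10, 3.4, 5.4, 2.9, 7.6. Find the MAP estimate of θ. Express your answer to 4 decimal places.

θ̂_MAP = 5.7222

n = 5; x̄ = (10 + 3.4 + 5.4 + 2.9 + 7.6)/5 = 29.3/5 = 5.86.
For a Normal prior and Normal likelihood with known variance, the posterior is Normal; its mode equals its mean, the precision-weighted average.
Prior precision 1/σ₀² = 1/10 = 0.1; data precision n/σ² = 5/4 = 1.25.
θ̂ = (0.1·4 + 1.25·5.86) / (0.1 + 1.25) = 7.725/1.35 = 103/18 ≈ 5.7222.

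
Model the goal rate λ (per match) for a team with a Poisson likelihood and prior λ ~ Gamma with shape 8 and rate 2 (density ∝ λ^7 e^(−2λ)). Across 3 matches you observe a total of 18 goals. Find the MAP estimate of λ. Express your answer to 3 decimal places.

Σxᵢ = 18, n = 3.
Posterior ∝ λ^7e^(−2λ) · λ^18e^(−3λ) = λ^25e^(−5λ), i.e. Gamma(shape=26, rate=5).
The mode of a Gamma(a, b) with a ≥ 1 (shape–rate) is (a−1)/b = 25/5 ≈ 5.000.

λ̂_MAP = 5.000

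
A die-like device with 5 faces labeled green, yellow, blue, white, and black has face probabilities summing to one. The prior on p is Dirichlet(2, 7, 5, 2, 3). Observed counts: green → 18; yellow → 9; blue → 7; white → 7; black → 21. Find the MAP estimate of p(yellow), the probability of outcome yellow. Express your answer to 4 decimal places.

MAP estimate of p(yellow) = 0.1974

The posterior is Dirichlet(αᵢ + nᵢ) = Dirichlet(20, 16, 12, 9, 24).
For a Dirichlet(a₁,…,a_K) with all aᵢ > 1, the mode has j-th component (aⱼ − 1)/(Σaᵢ − K).
Here Σaᵢ = 81 and K = 5, so p(yellow) = (16 − 1)/(81 − 5) = 15/76 ≈ 0.1974.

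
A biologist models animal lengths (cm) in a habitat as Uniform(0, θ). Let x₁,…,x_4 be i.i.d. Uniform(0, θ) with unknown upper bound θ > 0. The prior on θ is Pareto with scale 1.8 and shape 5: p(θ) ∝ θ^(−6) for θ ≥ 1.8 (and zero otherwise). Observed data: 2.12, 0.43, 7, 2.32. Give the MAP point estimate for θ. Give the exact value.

The Uniform(0, θ) likelihood is θ^(−n) for θ ≥ max(xᵢ), zero otherwise. Here max(xᵢ) = 7.
Posterior ∝ θ^(−6) · θ^(−4) = θ^(−10) on θ ≥ max(1.8, 7) = 7.
This density is strictly decreasing in θ, so the posterior mode lies at the lower boundary of the support.

θ̂_MAP = 7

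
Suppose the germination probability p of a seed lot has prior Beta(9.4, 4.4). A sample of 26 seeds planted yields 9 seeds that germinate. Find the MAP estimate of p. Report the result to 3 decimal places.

p̂_MAP = 0.460

Prior: Beta(9.4, 4.4).
Data: 9 successes in 26 trials. The binomial likelihood contributes p^9(1−p)^17, so the posterior is Beta(9.4+9, 4.4+17) = Beta(18.4, 21.4).
For Beta(a, b) with a, b > 1 the mode is (a−1)/(a+b−2) = 17.4/37.8 ≈ 0.460.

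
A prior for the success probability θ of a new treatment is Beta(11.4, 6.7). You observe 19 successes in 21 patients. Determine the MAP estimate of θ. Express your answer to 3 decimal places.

θ̂_MAP = 0.792

Prior: Beta(11.4, 6.7).
Data: 19 successes in 21 trials. The binomial likelihood contributes θ^19(1−θ)^2, so the posterior is Beta(11.4+19, 6.7+2) = Beta(30.4, 8.7).
For Beta(a, b) with a, b > 1 the mode is (a−1)/(a+b−2) = 29.4/37.1 ≈ 0.792.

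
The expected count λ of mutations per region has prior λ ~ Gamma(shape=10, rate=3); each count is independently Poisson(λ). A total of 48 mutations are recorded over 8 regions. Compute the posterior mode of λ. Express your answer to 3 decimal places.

λ̂_MAP = 5.182

Σxᵢ = 48, n = 8.
Posterior ∝ λ^9e^(−3λ) · λ^48e^(−8λ) = λ^57e^(−11λ), i.e. Gamma(shape=58, rate=11).
The mode of a Gamma(a, b) with a ≥ 1 (shape–rate) is (a−1)/b = 57/11 ≈ 5.182.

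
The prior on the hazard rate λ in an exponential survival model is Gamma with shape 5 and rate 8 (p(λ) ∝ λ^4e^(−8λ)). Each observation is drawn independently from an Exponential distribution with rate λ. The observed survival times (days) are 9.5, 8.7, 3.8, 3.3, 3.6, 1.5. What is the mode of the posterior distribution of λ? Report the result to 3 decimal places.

The Exponential(rate=λ) likelihood is ∝ λ^n e^(−λΣtᵢ). Here n = 6 and Σtᵢ = 9.5 + 8.7 + 3.8 + 3.3 + 3.6 + 1.5 = 30.4.
Posterior ∝ λ^4e^(−8λ) · λ^6e^(−30.4λ) = λ^10e^(−38.4λ), i.e. Gamma(11, 38.4).
Mode = (a−1)/b = 10/38.4 ≈ 0.260.

λ̂_MAP = 0.260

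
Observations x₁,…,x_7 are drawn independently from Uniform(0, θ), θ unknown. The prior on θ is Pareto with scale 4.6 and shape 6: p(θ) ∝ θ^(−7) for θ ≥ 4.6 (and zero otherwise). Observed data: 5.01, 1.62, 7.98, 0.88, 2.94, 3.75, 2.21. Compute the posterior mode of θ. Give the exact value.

θ̂_MAP = 7.98

The Uniform(0, θ) likelihood is θ^(−n) for θ ≥ max(xᵢ), zero otherwise. Here max(xᵢ) = 7.98.
Posterior ∝ θ^(−7) · θ^(−7) = θ^(−14) on θ ≥ max(4.6, 7.98) = 7.98.
This density is strictly decreasing in θ, so the posterior mode lies at the lower boundary of the support.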